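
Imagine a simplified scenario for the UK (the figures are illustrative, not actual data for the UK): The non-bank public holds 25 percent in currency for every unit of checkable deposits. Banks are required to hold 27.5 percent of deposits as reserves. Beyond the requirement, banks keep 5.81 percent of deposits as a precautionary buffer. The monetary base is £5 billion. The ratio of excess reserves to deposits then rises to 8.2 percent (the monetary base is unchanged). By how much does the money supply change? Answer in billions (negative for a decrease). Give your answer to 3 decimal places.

-0.422 billion

Initially m₁ = (1 + 0.25) / (0.275 + 0.0581 + 0.25) ≈ 2.14371, so M₁ = 2.14371 × 5 ≈ 10.7186 billion.
After the change m₂ = (1 + 0.25) / (0.275 + 0.082 + 0.25) ≈ 2.05931, so M₂ = 2.05931 × 5 ≈ 10.2965 billion.
ΔM = M₂ − M₁ = 10.2965 − 10.7186 = -0.4221 billion.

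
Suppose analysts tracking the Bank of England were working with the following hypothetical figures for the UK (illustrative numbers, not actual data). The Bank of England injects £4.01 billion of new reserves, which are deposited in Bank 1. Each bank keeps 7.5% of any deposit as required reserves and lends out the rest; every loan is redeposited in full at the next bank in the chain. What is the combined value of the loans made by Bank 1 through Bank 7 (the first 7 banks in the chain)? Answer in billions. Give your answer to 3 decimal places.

Bank i lends (1 − rr)^i of the original deposit: Bank 1 lends 4.01·0.9250 ≈ 3.7092, Bank 2 lends 4.01·0.9250² ≈ 3.4311, and so on.
Summing a geometric series: total = 4.01·[0.9250·(1 − 0.9250^7) / (1 − 0.9250)] ≈ 20.8006 billion.

£20.801 billion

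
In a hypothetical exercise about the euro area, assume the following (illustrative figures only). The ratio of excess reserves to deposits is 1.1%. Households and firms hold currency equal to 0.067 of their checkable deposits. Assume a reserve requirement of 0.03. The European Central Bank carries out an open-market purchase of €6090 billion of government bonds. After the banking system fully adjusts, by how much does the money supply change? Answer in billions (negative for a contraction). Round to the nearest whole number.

€60167 billion

The money multiplier is m = (1 + c) / (rr + e + c) = (1 + 0.067) / (0.03 + 0.011 + 0.067) ≈ 9.87963.
The purchase adds 6090 billion of base, so ΔM = m × ΔMB = 9.87963 × (+6090) = 60166.9467 billion.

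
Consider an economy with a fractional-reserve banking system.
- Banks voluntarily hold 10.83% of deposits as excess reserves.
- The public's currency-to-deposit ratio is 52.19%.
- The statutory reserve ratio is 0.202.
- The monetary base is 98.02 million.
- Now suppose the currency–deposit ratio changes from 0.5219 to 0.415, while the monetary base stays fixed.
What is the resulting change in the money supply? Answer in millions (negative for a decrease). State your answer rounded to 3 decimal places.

11.973 million

Initially m₁ = (1 + 0.5219) / (0.202 + 0.1083 + 0.5219) ≈ 1.828767, so M₁ = 1.828767 × 98.02 ≈ 179.2557 million.
After the change m₂ = (1 + 0.415) / (0.202 + 0.1083 + 0.415) ≈ 1.950917, so M₂ = 1.950917 × 98.02 ≈ 191.2289 million.
ΔM = M₂ − M₁ = 191.2289 − 179.2557 = 11.9732 million.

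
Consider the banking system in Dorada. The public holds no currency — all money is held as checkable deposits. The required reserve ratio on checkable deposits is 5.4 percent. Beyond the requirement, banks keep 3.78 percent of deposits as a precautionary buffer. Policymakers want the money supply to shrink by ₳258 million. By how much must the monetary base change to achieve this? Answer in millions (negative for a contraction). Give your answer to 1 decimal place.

-23.7 million

The money multiplier is m = 1 / (rr + e) = 1 / (0.054 + 0.0378) ≈ 10.89325.
ΔMB = ΔM / m = (−258) / 10.89325 ≈ -23.6844 million.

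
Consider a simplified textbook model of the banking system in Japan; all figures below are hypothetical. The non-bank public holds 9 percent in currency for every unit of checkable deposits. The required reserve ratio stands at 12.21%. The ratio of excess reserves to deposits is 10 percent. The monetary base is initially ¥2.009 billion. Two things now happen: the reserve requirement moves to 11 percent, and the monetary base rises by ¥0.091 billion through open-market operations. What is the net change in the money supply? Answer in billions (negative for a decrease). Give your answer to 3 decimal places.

Before: m₁ = (1 + 0.09) / (0.1221 + 0.1 + 0.09) ≈ 3.49247, MB₁ = 2.009, so M₁ = 3.49247 × 2.009 ≈ 7.0164 billion.
After: m₂ = (1 + 0.09) / (0.11 + 0.1 + 0.09) ≈ 3.63333, MB₂ = 2.009 + 0.091 = 2.1, so M₂ = 3.63333 × 2.1 ≈ 7.63 billion.
ΔM = M₂ − M₁ = 7.63 − 7.0164 = 0.6136 billion.

¥0.614 billion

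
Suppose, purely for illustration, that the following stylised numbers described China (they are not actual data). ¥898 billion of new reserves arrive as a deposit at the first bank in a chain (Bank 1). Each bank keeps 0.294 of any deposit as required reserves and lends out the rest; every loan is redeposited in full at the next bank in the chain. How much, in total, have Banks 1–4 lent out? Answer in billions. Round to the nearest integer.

¥1621 billion

Bank i lends (1 − rr)^i of the original deposit: Bank 1 lends 898·0.7060 = 633.9880, Bank 2 lends 898·0.7060² ≈ 447.5955, and so on.
Summing a geometric series: total = 898·[0.7060·(1 − 0.7060^4) / (1 − 0.7060)] ≈ 1620.6837 billion.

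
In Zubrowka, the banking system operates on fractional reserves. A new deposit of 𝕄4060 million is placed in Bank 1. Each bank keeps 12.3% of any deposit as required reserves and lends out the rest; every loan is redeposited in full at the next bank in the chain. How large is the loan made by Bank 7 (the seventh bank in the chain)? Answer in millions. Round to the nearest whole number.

𝕄1620 million

Each bank lends a fraction (1 − rr) = 0.8770 of the deposit it receives, so Bank 7 receives 4060·0.8770^6 and lends 4060·0.8770^7 ≈ 1620.0305 million.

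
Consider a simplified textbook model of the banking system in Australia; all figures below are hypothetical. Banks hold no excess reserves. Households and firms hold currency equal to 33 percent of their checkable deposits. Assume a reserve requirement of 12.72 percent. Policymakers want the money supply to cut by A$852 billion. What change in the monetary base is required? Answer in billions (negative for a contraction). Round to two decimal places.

The money multiplier is m = (1 + c) / (rr + c) = (1 + 0.33) / (0.1272 + 0.33) ≈ 2.909011.
ΔMB = ΔM / m = (−852) / 2.909011 ≈ -292.883 billion.

-292.88 billion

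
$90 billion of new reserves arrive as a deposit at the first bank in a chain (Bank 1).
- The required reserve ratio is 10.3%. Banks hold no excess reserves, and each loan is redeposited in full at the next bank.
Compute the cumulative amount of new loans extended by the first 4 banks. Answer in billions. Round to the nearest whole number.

$276 billion

Bank i lends (1 − rr)^i of the original deposit: Bank 1 lends 90·0.8970 = 80.7300, Bank 2 lends 90·0.8970² ≈ 72.4148, and so on.
Summing a geometric series: total = 90·[0.8970·(1 − 0.8970^4) / (1 − 0.8970)] ≈ 276.3665 billion.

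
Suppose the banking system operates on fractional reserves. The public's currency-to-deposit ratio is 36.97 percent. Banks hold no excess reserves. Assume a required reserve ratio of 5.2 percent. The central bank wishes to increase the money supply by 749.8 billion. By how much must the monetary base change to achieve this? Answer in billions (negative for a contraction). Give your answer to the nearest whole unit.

The money multiplier is m = (1 + c) / (rr + c) = (1 + 0.3697) / (0.052 + 0.3697) ≈ 3.2480.
ΔMB = ΔM / m = (+749.8) / 3.2480 ≈ 230.8498 billion.

231 billion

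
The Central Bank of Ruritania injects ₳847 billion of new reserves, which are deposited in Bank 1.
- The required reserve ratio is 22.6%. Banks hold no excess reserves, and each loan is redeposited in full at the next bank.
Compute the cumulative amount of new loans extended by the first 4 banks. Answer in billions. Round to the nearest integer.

Bank i lends (1 − rr)^i of the original deposit: Bank 1 lends 847·0.7740 = 655.5780, Bank 2 lends 847·0.7740² ≈ 507.4174, and so on.
Summing a geometric series: total = 847·[0.7740·(1 − 0.7740^4) / (1 − 0.7740)] ≈ 1859.7180 billion.

₳1860 billion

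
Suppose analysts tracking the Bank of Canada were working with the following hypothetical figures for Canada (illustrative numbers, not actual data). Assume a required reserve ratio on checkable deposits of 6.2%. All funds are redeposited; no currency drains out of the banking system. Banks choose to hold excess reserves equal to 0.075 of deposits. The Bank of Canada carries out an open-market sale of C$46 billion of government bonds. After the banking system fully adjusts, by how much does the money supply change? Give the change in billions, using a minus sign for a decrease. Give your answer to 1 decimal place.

-335.8 billion

The money multiplier is m = 1 / (rr + e) = 1 / (0.062 + 0.075) ≈ 7.2993.
The sale removes 46 billion of base, so ΔM = m × ΔMB = 7.2993 × (−46) = -335.7678 billion.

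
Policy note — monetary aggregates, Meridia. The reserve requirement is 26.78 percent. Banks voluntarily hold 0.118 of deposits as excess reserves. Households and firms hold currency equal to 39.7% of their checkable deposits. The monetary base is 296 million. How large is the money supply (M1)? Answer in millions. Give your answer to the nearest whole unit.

The money multiplier is m = (1 + c) / (rr + e + c) = (1 + 0.397) / (0.2678 + 0.118 + 0.397) ≈ 1.7846.
So M = m × MB = 1.7846 × 296 = 528.2416 million.

528 million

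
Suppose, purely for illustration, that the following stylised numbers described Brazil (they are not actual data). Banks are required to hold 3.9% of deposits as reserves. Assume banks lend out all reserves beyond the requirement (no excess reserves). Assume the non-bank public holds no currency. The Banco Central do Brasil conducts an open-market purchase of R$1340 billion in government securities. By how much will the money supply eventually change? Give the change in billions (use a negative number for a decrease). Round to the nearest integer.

The simple money multiplier is m = 1/rr = 1/0.039 ≈ 25.64103.
An open-market purchase increases the monetary base by 1340 billion, so ΔM = m × ΔMB = 25.64103 × 1340 = 34358.9802 billion.

R$34359 billion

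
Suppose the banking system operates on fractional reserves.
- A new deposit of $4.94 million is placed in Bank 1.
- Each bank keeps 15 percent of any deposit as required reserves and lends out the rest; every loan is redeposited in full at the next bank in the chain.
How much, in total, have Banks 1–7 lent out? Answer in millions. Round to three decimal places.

Bank i lends (1 − rr)^i of the original deposit: Bank 1 lends 4.94·0.8500 = 4.1990, Bank 2 lends 4.94·0.8500² ≈ 3.5691, and so on.
Summing a geometric series: total = 4.94·[0.8500·(1 − 0.8500^7) / (1 − 0.8500)] ≈ 19.0193 million.

$19.019 million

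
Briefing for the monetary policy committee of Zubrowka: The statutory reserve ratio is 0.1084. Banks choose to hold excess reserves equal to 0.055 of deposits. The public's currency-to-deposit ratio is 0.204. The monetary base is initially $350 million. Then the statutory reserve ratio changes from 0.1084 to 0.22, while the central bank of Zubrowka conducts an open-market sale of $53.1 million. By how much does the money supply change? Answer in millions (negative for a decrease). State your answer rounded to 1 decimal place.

Before: m₁ = (1 + 0.204) / (0.1084 + 0.055 + 0.204) ≈ 3.27708, MB₁ = 350, so M₁ = 3.27708 × 350 = 1146.978 million.
After: m₂ = (1 + 0.204) / (0.22 + 0.055 + 0.204) ≈ 2.51357, MB₂ = 350 − 53.1 = 296.9, so M₂ = 2.51357 × 296.9 ≈ 746.2789 million.
ΔM = M₂ − M₁ = 746.2789 − 1146.978 = -400.6991 million.

-400.7 million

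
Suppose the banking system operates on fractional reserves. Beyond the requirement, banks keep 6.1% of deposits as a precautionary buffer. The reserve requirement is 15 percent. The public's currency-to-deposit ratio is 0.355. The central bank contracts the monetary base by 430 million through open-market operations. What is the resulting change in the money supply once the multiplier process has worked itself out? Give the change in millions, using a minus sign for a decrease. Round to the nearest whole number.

The money multiplier is m = (1 + c) / (rr + e + c) = (1 + 0.355) / (0.15 + 0.061 + 0.355) ≈ 2.3940.
The sale removes 430 million of base, so ΔM = m × ΔMB = 2.3940 × (−430) = -1029.42 million.

-1029 million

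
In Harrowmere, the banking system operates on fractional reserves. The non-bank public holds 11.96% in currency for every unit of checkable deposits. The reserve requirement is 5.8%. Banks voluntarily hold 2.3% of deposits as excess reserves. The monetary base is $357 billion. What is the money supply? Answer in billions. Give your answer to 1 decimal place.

$1992.5 billion

The money multiplier is m = (1 + c) / (rr + e + c) = (1 + 0.1196) / (0.058 + 0.023 + 0.1196) ≈ 5.58126.
So M = m × MB = 5.58126 × 357 ≈ 1992.5098 billion.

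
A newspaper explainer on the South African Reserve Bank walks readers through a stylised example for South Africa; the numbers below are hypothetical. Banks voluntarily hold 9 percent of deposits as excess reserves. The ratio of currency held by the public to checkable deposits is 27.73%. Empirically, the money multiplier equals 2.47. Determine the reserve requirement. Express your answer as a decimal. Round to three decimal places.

0.150

Using m = 2.47. Since m = (1 + c)/(c + rr + e), the denominator satisfies c + rr + e = (1 + c)/m = (1 + 0.2773) / 2.47 ≈ 0.517126.
With c = 0.2773 and e = 0.09, the reserve requirement is 0.517126 − 0.2773 − 0.09 = 0.149826.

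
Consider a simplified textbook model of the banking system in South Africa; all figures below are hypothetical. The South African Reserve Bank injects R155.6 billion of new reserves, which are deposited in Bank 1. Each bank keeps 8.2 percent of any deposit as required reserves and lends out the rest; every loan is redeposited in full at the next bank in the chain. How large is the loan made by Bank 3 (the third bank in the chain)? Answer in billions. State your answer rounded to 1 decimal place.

R120.4 billion

Each bank lends a fraction (1 − rr) = 0.9180 of the deposit it receives, so Bank 3 receives 155.6·0.9180^2 and lends 155.6·0.9180^3 ≈ 120.3754 billion.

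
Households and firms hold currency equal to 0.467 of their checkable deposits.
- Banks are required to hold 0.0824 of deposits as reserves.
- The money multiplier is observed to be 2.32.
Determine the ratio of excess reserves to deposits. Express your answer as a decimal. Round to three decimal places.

0.083

Using m = 2.32. Since m = (1 + c)/(c + rr + e), the denominator satisfies c + rr + e = (1 + c)/m = (1 + 0.467) / 2.32 ≈ 0.632328.
With c = 0.467 and rr = 0.0824, the ratio of excess reserves to deposits is 0.632328 − 0.467 − 0.0824 = 0.082928.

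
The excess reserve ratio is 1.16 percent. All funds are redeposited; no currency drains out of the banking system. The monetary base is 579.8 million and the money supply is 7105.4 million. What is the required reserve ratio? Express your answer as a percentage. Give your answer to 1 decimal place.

7.0%

Using m = M/MB = 7105.4/579.8 ≈ 12.254915. Since m = (1 + c)/(c + rr + e), the denominator satisfies c + rr + e = (1 + c)/m = (1 + 0) / 12.254915 ≈ 0.081600.
With c = 0 and e = 0.0116, the required reserve ratio is 0.081600 − 0 − 0.0116 = 0.07.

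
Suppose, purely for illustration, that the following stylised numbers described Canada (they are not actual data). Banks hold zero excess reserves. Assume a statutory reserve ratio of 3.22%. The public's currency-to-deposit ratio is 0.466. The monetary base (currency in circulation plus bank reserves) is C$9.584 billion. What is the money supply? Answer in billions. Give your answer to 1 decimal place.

The money multiplier is m = (1 + c) / (rr + c) = (1 + 0.466) / (0.0322 + 0.466) ≈ 2.9426.
So M = m × MB = 2.9426 × 9.584 ≈ 28.2019 billion.

C$28.2 billion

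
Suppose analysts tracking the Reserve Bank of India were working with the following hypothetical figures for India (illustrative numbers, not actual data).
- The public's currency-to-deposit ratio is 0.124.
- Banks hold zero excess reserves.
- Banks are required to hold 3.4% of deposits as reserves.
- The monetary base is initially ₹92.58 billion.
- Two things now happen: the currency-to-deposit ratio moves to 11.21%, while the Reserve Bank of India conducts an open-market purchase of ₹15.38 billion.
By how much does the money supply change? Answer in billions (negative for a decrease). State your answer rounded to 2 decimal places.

Before: m₁ = (1 + 0.124) / (0.034 + 0.124) ≈ 7.113924, MB₁ = 92.58, so M₁ = 7.113924 × 92.58 ≈ 658.6071 billion.
After: m₂ = (1 + 0.1121) / (0.034 + 0.1121) ≈ 7.611910, MB₂ = 92.58 + 15.38 = 107.96, so M₂ = 7.611910 × 107.96 ≈ 821.7818 billion.
ΔM = M₂ − M₁ = 821.7818 − 658.6071 = 163.1747 billion.

₹163.17 billion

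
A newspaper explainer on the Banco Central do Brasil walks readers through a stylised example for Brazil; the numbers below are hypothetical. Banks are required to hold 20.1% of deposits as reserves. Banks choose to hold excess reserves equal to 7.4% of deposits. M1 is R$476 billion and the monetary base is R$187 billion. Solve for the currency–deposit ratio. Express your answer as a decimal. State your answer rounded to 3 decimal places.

0.194

Using m = M/MB = 476/187 ≈ 2.545455. From m = (1 + c)/(c + rr + e), rearranging gives 1 + c = m·(c + rr + e), so c·(1 − m) = m·(rr + e) − 1.
Hence c = [m·(rr + e) − 1]/(1 − m) = [2.545455 × (0.201 + 0.074) − 1] / (1 − 2.545455) ≈ 0.194118.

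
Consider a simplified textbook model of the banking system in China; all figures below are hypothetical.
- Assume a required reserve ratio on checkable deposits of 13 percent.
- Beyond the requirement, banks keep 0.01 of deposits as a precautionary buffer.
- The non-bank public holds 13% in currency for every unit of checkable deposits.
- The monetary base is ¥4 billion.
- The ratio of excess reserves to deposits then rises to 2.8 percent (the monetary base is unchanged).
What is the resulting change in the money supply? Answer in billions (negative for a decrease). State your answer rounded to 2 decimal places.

-1.05 billion

Initially m₁ = (1 + 0.13) / (0.13 + 0.01 + 0.13) ≈ 4.1852, so M₁ = 4.1852 × 4 = 16.7408 billion.
After the change m₂ = (1 + 0.13) / (0.13 + 0.028 + 0.13) ≈ 3.9236, so M₂ = 3.9236 × 4 = 15.6944 billion.
ΔM = M₂ − M₁ = 15.6944 − 16.7408 = -1.0464 billion.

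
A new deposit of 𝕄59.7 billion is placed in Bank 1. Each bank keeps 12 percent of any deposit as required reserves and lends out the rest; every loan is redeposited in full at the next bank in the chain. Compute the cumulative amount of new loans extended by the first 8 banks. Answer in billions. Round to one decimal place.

𝕄280.4 billion

Bank i lends (1 − rr)^i of the original deposit: Bank 1 lends 59.7·0.8800 = 52.5360, Bank 2 lends 59.7·0.8800² ≈ 46.2317, and so on.
Summing a geometric series: total = 59.7·[0.8800·(1 − 0.8800^8) / (1 − 0.8800)] ≈ 280.3520 billion.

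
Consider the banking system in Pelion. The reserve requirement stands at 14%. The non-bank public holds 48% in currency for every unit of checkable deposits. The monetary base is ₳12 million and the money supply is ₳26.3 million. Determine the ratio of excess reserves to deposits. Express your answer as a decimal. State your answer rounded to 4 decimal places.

0.0553

Using m = M/MB = 26.3/12 ≈ 2.191667. Since m = (1 + c)/(c + rr + e), the denominator satisfies c + rr + e = (1 + c)/m = (1 + 0.48) / 2.191667 ≈ 0.675285.
With c = 0.48 and rr = 0.14, the ratio of excess reserves to deposits is 0.675285 − 0.48 − 0.14 = 0.055285.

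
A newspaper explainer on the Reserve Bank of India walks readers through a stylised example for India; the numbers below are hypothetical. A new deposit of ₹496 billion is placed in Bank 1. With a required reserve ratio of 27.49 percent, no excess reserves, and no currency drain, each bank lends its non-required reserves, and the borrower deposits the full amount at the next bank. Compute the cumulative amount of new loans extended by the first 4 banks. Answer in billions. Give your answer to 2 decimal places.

₹946.64 billion

Bank i lends (1 − rr)^i of the original deposit: Bank 1 lends 496·0.7251 = 359.6496, Bank 2 lends 496·0.7251² ≈ 260.7819, and so on.
Summing a geometric series: total = 496·[0.7251·(1 − 0.7251^4) / (1 − 0.7251)] ≈ 946.6358 billion.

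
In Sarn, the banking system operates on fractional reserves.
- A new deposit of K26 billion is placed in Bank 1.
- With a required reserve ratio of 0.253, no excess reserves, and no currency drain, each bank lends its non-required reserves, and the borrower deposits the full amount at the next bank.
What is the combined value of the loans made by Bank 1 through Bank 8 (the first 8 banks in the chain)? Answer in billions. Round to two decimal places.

K69.32 billion

Bank i lends (1 − rr)^i of the original deposit: Bank 1 lends 26·0.7470 = 19.4220, Bank 2 lends 26·0.7470² ≈ 14.5082, and so on.
Summing a geometric series: total = 26·[0.7470·(1 − 0.7470^8) / (1 − 0.7470)] ≈ 69.3240 billion.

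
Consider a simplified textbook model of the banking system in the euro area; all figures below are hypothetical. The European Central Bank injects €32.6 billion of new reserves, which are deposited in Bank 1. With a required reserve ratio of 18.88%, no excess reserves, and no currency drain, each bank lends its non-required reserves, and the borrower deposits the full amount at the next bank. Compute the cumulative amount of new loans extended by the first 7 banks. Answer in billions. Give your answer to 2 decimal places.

Bank i lends (1 − rr)^i of the original deposit: Bank 1 lends 32.6·0.8112 ≈ 26.4451, Bank 2 lends 32.6·0.8112² ≈ 21.4523, and so on.
Summing a geometric series: total = 32.6·[0.8112·(1 − 0.8112^7) / (1 − 0.8112)] ≈ 107.6923 billion.

€107.69 billion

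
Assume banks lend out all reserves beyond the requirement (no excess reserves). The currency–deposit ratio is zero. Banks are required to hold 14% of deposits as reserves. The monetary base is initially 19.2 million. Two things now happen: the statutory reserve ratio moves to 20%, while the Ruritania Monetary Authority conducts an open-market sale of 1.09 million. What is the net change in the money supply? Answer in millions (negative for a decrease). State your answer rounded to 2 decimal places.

-46.59 million

Before: m₁ = 1 / (0.14) ≈ 7.14286, MB₁ = 19.2, so M₁ = 7.14286 × 19.2 ≈ 137.1429 million.
After: m₂ = 1 / (0.2) = 5, MB₂ = 19.2 − 1.09 = 18.11, so M₂ = 5 × 18.11 = 90.55 million.
ΔM = M₂ − M₁ = 90.55 − 137.1429 = -46.5929 million.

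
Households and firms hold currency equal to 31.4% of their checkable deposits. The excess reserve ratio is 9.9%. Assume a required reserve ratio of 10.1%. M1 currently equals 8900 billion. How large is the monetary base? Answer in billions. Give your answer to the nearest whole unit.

3481 billion

The money multiplier is m = (1 + c) / (rr + e + c) = (1 + 0.314) / (0.101 + 0.099 + 0.314) ≈ 2.55642.
MB = M / m = 8900 / 2.55642 ≈ 3481.4311 billion.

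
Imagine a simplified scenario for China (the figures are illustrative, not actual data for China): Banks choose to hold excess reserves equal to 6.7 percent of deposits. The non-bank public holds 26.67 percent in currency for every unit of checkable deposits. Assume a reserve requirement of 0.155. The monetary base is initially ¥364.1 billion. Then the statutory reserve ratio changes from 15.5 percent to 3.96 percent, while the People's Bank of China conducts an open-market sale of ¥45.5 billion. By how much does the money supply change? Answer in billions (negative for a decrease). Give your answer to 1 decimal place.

Before: m₁ = (1 + 0.2667) / (0.155 + 0.067 + 0.2667) ≈ 2.59198, MB₁ = 364.1, so M₁ = 2.59198 × 364.1 ≈ 943.7399 billion.
After: m₂ = (1 + 0.2667) / (0.0396 + 0.067 + 0.2667) ≈ 3.39325, MB₂ = 364.1 − 45.5 = 318.6, so M₂ = 3.39325 × 318.6 ≈ 1081.0895 billion.
ΔM = M₂ − M₁ = 1081.0895 − 943.7399 = 137.3496 billion.

¥137.3 billion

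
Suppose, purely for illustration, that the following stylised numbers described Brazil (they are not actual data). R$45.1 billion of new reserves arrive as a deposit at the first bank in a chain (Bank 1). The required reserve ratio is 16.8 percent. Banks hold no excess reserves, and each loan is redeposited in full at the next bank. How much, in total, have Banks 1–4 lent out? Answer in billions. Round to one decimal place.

Bank i lends (1 − rr)^i of the original deposit: Bank 1 lends 45.1·0.8320 = 37.5232, Bank 2 lends 45.1·0.8320² ≈ 31.2193, and so on.
Summing a geometric series: total = 45.1·[0.8320·(1 − 0.8320^4) / (1 − 0.8320)] ≈ 116.3277 billion.

R$116.3 billion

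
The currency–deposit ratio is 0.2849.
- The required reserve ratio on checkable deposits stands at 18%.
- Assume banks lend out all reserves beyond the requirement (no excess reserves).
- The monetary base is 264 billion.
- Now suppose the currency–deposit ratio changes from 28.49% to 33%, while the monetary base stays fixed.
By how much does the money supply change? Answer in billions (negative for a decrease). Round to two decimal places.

Initially m₁ = (1 + 0.2849) / (0.18 + 0.2849) ≈ 2.763820, so M₁ = 2.763820 × 264 ≈ 729.6485 billion.
After the change m₂ = (1 + 0.33) / (0.18 + 0.33) ≈ 2.607843, so M₂ = 2.607843 × 264 ≈ 688.4706 billion.
ΔM = M₂ − M₁ = 688.4706 − 729.6485 = -41.1779 billion.

-41.18 billion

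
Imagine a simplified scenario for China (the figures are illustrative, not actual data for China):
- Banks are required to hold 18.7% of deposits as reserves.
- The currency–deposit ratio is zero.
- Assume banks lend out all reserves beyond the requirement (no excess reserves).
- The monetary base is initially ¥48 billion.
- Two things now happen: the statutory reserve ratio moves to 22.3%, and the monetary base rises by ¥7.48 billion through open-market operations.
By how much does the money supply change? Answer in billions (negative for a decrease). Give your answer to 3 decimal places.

Before: m₁ = 1 / (0.187) ≈ 5.347594, MB₁ = 48, so M₁ = 5.347594 × 48 ≈ 256.6845 billion.
After: m₂ = 1 / (0.223) ≈ 4.484305, MB₂ = 48 + 7.48 = 55.48, so M₂ = 4.484305 × 55.48 ≈ 248.7892 billion.
ΔM = M₂ − M₁ = 248.7892 − 256.6845 = -7.8953 billion.

-7.895 billion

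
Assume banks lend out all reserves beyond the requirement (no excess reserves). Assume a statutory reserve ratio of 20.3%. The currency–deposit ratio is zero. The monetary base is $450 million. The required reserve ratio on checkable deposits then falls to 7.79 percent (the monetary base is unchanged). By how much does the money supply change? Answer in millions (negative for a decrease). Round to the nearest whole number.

$3560 million

Initially m₁ = 1 / (0.203) ≈ 4.9261, so M₁ = 4.9261 × 450 = 2216.745 million.
After the change m₂ = 1 / (0.0779) ≈ 12.8370, so M₂ = 12.8370 × 450 = 5776.65 million.
ΔM = M₂ − M₁ = 5776.65 − 2216.745 = 3559.905 million.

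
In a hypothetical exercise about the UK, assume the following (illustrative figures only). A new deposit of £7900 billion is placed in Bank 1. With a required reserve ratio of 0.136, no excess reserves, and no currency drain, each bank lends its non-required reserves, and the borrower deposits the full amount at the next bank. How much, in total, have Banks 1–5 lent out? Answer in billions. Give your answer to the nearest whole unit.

Bank i lends (1 − rr)^i of the original deposit: Bank 1 lends 7900·0.8640 = 6825.6000, Bank 2 lends 7900·0.8640² = 5897.3184, and so on.
Summing a geometric series: total = 7900·[0.8640·(1 − 0.8640^5) / (1 − 0.8640)] ≈ 26024.1345 billion.

£26024 billion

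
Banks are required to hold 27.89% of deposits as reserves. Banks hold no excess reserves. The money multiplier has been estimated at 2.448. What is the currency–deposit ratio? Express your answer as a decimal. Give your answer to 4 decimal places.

Using m = 2.448. From m = (1 + c)/(c + rr + e), rearranging gives 1 + c = m·(c + rr + e), so c·(1 − m) = m·(rr + e) − 1.
Hence c = [m·(rr + e) − 1]/(1 − m) = [2.448 × (0.2789 + 0) − 1] / (1 − 2.448) ≈ 0.219097.

0.2191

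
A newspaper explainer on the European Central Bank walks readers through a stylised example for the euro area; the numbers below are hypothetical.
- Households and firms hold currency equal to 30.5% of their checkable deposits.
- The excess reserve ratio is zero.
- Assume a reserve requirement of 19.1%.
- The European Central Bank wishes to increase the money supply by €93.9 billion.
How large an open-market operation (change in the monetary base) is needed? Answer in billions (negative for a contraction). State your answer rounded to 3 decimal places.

The money multiplier is m = (1 + c) / (rr + c) = (1 + 0.305) / (0.191 + 0.305) ≈ 2.631048.
ΔMB = ΔM / m = (+93.9) / 2.631048 ≈ 35.6892 billion.

€35.689 billion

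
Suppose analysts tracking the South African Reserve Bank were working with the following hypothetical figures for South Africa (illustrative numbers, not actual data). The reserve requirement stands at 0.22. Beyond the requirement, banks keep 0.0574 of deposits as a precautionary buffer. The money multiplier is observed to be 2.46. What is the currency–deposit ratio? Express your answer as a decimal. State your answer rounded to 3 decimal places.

Using m = 2.46. From m = (1 + c)/(c + rr + e), rearranging gives 1 + c = m·(c + rr + e), so c·(1 − m) = m·(rr + e) − 1.
Hence c = [m·(rr + e) − 1]/(1 − m) = [2.46 × (0.22 + 0.0574) − 1] / (1 − 2.46) ≈ 0.217532.

0.218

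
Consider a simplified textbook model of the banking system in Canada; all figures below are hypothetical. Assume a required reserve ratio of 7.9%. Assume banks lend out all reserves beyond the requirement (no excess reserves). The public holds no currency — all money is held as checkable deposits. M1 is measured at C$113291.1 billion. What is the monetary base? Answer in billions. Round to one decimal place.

With no currency drain and no excess reserves, the money multiplier is m = 1/rr = 1/0.079 ≈ 12.6582278.
The monetary base is MB = M / m = 113291.1 / 12.6582278 ≈ 8949.9969 billion.

C$8950.0 billion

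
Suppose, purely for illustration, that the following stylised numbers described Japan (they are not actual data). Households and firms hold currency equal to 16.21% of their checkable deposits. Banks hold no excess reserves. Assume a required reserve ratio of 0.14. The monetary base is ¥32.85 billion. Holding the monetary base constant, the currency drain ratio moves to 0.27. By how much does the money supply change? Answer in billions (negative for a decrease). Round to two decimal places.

-24.61 billion

Initially m₁ = (1 + 0.1621) / (0.14 + 0.1621) ≈ 3.84674, so M₁ = 3.84674 × 32.85 ≈ 126.3654 billion.
After the change m₂ = (1 + 0.27) / (0.14 + 0.27) ≈ 3.09756, so M₂ = 3.09756 × 32.85 ≈ 101.7548 billion.
ΔM = M₂ − M₁ = 101.7548 − 126.3654 = -24.6106 billion.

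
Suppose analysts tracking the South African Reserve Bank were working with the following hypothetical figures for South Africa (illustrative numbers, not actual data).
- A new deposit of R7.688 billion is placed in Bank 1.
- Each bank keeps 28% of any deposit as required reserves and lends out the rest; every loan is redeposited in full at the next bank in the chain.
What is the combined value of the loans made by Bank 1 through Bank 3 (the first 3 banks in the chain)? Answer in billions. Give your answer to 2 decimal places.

Bank i lends (1 − rr)^i of the original deposit: Bank 1 lends 7.688·0.7200 ≈ 5.5354, Bank 2 lends 7.688·0.7200² ≈ 3.9855, and so on.
Summing a geometric series: total = 7.688·[0.7200·(1 − 0.7200^3) / (1 − 0.7200)] ≈ 12.3903 billion.

R12.39 billion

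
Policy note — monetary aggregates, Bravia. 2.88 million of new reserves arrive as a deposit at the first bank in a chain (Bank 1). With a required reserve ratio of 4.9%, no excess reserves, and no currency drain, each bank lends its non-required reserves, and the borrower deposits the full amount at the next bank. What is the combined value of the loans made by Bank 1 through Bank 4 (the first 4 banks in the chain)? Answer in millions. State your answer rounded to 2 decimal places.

10.18 million

Bank i lends (1 − rr)^i of the original deposit: Bank 1 lends 2.88·0.9510 ≈ 2.7389, Bank 2 lends 2.88·0.9510² ≈ 2.6047, and so on.
Summing a geometric series: total = 2.88·[0.9510·(1 − 0.9510^4) / (1 − 0.9510)] ≈ 10.1763 million.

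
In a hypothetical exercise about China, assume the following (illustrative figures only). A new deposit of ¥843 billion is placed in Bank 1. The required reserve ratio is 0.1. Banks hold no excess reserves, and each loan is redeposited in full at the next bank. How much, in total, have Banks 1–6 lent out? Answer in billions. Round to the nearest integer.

Bank i lends (1 − rr)^i of the original deposit: Bank 1 lends 843·0.9000 = 758.7000, Bank 2 lends 843·0.9000² = 682.8300, and so on.
Summing a geometric series: total = 843·[0.9000·(1 − 0.9000^6) / (1 − 0.9000)] ≈ 3554.9571 billion.

¥3555 billion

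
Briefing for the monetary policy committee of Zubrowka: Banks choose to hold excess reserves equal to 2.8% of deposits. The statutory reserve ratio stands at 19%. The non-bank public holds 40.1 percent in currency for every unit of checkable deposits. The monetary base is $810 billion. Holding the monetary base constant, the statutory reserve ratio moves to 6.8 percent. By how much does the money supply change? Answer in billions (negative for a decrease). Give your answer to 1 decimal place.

Initially m₁ = (1 + 0.401) / (0.19 + 0.028 + 0.401) ≈ 2.26333, so M₁ = 2.26333 × 810 = 1833.2973 billion.
After the change m₂ = (1 + 0.401) / (0.068 + 0.028 + 0.401) ≈ 2.81891, so M₂ = 2.81891 × 810 = 2283.3171 billion.
ΔM = M₂ − M₁ = 2283.3171 − 1833.2973 = 450.0198 billion.

$450.0 billion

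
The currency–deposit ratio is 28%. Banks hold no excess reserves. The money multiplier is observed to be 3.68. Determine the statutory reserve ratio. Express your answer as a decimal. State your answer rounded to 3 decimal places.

0.068

Using m = 3.68. Since m = (1 + c)/(c + rr + e), the denominator satisfies c + rr + e = (1 + c)/m = (1 + 0.28) / 3.68 ≈ 0.347826.
With c = 0.28 and e = 0, the statutory reserve ratio is 0.347826 − 0.28 − 0 = 0.067826.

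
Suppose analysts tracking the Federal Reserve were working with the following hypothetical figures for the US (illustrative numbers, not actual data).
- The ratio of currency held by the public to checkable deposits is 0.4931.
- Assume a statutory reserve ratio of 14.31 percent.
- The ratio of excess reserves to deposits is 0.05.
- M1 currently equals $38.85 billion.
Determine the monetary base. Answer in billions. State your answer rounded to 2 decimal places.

The money multiplier is m = (1 + c) / (rr + e + c) = (1 + 0.4931) / (0.1431 + 0.05 + 0.4931) ≈ 2.17590.
MB = M / m = 38.85 / 2.17590 ≈ 17.8547 billion.

$17.85 billion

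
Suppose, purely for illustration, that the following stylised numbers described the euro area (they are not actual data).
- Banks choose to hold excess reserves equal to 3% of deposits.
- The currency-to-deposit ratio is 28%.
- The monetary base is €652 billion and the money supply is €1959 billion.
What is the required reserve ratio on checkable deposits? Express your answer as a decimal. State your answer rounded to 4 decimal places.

0.1160

Using m = M/MB = 1959/652 ≈ 3.004601. Since m = (1 + c)/(c + rr + e), the denominator satisfies c + rr + e = (1 + c)/m = (1 + 0.28) / 3.004601 ≈ 0.426013.
With c = 0.28 and e = 0.03, the required reserve ratio on checkable deposits is 0.426013 − 0.28 − 0.03 = 0.116013.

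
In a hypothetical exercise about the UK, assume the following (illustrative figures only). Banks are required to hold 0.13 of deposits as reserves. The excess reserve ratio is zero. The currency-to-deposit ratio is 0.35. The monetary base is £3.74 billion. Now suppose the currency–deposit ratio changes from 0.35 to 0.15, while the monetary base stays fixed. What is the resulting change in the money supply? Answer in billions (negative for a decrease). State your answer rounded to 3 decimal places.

Initially m₁ = (1 + 0.35) / (0.13 + 0.35) = 2.81250, so M₁ = 2.81250 × 3.74 ≈ 10.5188 billion.
After the change m₂ = (1 + 0.15) / (0.13 + 0.15) ≈ 4.10714, so M₂ = 4.10714 × 3.74 ≈ 15.3607 billion.
ΔM = M₂ − M₁ = 15.3607 − 10.5188 = 4.8419 billion.

£4.842 billion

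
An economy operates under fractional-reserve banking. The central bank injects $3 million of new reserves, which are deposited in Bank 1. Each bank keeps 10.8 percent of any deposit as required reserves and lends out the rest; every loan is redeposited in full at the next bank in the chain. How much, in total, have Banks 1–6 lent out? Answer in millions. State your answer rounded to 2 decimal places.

$12.30 million

Bank i lends (1 − rr)^i of the original deposit: Bank 1 lends 3·0.8920 = 2.6760, Bank 2 lends 3·0.8920² ≈ 2.3870, and so on.
Summing a geometric series: total = 3·[0.8920·(1 − 0.8920^6) / (1 − 0.8920)] ≈ 12.2967 million.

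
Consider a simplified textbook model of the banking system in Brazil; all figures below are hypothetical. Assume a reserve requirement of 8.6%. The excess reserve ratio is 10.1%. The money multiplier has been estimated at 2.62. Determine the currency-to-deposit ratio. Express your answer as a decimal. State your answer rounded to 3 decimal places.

Using m = 2.62. From m = (1 + c)/(c + rr + e), rearranging gives 1 + c = m·(c + rr + e), so c·(1 − m) = m·(rr + e) − 1.
Hence c = [m·(rr + e) − 1]/(1 − m) = [2.62 × (0.086 + 0.101) − 1] / (1 − 2.62) ≈ 0.314852.

0.315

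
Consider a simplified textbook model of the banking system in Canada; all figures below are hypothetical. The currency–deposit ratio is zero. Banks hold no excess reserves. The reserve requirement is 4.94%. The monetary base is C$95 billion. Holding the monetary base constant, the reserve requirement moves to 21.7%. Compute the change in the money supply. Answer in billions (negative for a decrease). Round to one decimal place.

-1485.3 billion

Initially m₁ = 1 / (0.0494) ≈ 20.2429, so M₁ = 20.2429 × 95 = 1923.0755 billion.
After the change m₂ = 1 / (0.217) ≈ 4.6083, so M₂ = 4.6083 × 95 = 437.7885 billion.
ΔM = M₂ − M₁ = 437.7885 − 1923.0755 = -1485.287 billion.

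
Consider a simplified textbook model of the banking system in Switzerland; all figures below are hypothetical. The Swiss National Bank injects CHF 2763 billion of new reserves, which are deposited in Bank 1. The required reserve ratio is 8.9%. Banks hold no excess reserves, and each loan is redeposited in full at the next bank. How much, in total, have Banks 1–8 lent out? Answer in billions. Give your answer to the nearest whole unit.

CHF 14865 billion

Bank i lends (1 − rr)^i of the original deposit: Bank 1 lends 2763·0.9110 = 2517.0930, Bank 2 lends 2763·0.9110² ≈ 2293.0717, and so on.
Summing a geometric series: total = 2763·[0.9110·(1 − 0.9110^8) / (1 − 0.9110)] ≈ 14864.9175 billion.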